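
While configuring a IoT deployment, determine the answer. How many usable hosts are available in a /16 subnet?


Given: subnet mask /16
Host bits = 32 - 16 = 16
Total addresses = 2^16 = 65536
Usable hosts = 65536 - 2 (network + broadcast) = 65534

65534


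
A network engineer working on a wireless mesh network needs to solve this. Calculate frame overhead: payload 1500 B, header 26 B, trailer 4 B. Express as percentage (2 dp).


Given: payload = 1500 B, header = 26 B, trailer = 4 B
Overhead bytes = header + trailer = 26 + 4 = 30
Total frame = payload + overhead = 1500 + 30 = 1530
Overhead % = 30 / 1530 * 100 = 1.9608% -> 1.96% (2 dp)

1.96


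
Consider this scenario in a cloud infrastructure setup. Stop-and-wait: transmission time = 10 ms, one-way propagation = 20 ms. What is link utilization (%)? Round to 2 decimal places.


Given: Ttrans = 10 ms, Tprop = 20 ms
RTT = 2 * Tprop = 2 * 20 = 40 ms
U = Ttrans / (Ttrans + RTT)
U = 10 / (10 + 40)
U = 10 / 50 = 0.2
U% = 20.00%

20.00


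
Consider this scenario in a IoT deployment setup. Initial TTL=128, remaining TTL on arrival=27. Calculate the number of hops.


Given: initial TTL = 128, received TTL = 27
Hops = initial TTL - received TTL
Hops = 128 - 27 = 101

101


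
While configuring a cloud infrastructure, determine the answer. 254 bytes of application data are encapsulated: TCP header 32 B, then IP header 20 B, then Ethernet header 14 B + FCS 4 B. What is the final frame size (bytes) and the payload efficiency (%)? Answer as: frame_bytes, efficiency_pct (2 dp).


TCP segment = 254 + 32 = 286 B
IP packet = 286 + 20 = 306 B
Ethernet frame = 306 + 14 + 4 = 324 B
Efficiency = app / frame = 254 / 324 = 0.783951 = 78.3951% -> 78.40% (2 dp)

324, 78.40


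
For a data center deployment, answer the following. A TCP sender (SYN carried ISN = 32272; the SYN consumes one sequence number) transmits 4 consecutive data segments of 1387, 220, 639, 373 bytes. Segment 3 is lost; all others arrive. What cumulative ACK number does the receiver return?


SYN uses sequence number 32272; first data byte = ISN + 1 = 32273.
Segment 1: SEQ = 32273, len = 1387 B, covers [32273, 33659]
Segment 2: SEQ = 33660, len = 220 B, covers [33660, 33879]
Segment 3: SEQ = 33880, len = 639 B, covers [33880, 34518] [LOST]
Segment 4: SEQ = 34519, len = 373 B, covers [34519, 34891]
In-order data received: bytes [32273, 33879] (segments 1..2).
Segment 3 missing -> gap begins at byte 33880; later segments buffered out of order.
Cumulative ACK = next expected in-order byte = 32273 + 1387 + 220 = 33880

33880


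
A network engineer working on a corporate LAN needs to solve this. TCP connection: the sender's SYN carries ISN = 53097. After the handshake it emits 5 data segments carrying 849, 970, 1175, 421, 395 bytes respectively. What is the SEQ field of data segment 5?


The SYN occupies sequence number ISN = 53097, so the first data byte is ISN + 1 = 53098.
SEQ of data segment i = (ISN + 1) + sum of payload sizes of segments 1..i-1.
Segment 1: SEQ = 53098, payload = 849 bytes
Segment 2: SEQ = 53947, payload = 970 bytes
Segment 3: SEQ = 54917, payload = 1175 bytes
Segment 4: SEQ = 56092, payload = 421 bytes
Segment 5: SEQ = 56513, payload = 395 bytes
SEQ of segment 5 = 53098 + 849 + 970 + 1175 + 421 = 56513

56513


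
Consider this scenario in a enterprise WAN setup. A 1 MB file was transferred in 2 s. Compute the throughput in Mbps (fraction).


Given: file = 1 MB, time = 2 s
File in Mb = 1 * 8 = 8 Mb
Throughput = 8 / 2 Mbps
Throughput = 4 Mbps

4


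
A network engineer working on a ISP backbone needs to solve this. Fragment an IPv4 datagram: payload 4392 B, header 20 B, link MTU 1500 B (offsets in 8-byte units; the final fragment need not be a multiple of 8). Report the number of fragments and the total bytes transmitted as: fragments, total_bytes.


Max data per non-final fragment = floor((MTU - header)/8)*8 = floor((1500 - 20)/8)*8 = floor(1480/8)*8 = 1480 B
Final fragment needs no 8-byte alignment: it can carry up to MTU - header = 1480 B
Non-final fragments needed = ceil((payload - 1480) / 1480) = ceil(2912/1480) = ceil(1.9676) = 2
Number of fragments = 2 + 1 = 3
Fragment sizes (data): 2 * 1480 B + 1432 B (last, 1432 <= 1480 OK)
Total bytes sent = payload + n_frags * header = 4392 + 3*20 = 4392 + 60 = 4452 B

3, 4452


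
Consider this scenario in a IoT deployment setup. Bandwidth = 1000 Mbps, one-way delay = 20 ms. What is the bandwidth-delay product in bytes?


Given: bandwidth = 1000 Mbps, delay = 20 ms
BDP in bits = 1000 * 10^6 * 20 / 1000
BDP in bits = 20000000
BDP in bytes = 20000000 / 8 = 2500000

2500000


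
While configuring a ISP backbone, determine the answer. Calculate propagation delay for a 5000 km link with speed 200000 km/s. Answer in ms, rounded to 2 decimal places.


Given: distance = 5000 km, speed = 200000 km/s
Delay = distance / speed = 5000 / 200000 seconds
Delay in ms = 5000 * 1000 / 200000
Delay = 25.0000 ms
Rounded to 2 dp = 25.00 ms

25.00


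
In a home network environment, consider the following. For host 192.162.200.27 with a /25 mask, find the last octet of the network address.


Given: IP = 192.162.200.27, prefix = /25
Subnet mask = 255.255.255.128
Last octet of IP: 27
Last octet of mask: 128
Network last octet = 27 AND 128 = 0

0


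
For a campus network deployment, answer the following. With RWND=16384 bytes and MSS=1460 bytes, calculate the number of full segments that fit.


Given: RWND = 16384 bytes, MSS = 1460 bytes
Full segments = floor(RWND / MSS)
Full segments = floor(16384 / 1460)
Full segments = floor(11.2219) = 11

11


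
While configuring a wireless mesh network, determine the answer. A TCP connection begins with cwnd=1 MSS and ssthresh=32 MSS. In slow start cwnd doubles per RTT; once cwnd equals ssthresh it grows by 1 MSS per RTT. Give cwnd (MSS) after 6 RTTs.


RTT 0: cwnd = 1 MSS (initial)
RTT 1: cwnd = 2 MSS (slow start, doubled)
RTT 2: cwnd = 4 MSS (slow start, doubled)
RTT 3: cwnd = 8 MSS (slow start, doubled)
RTT 4: cwnd = 16 MSS (slow start, doubled)
RTT 5: cwnd = 32 MSS (slow start, doubled)
RTT 6: cwnd = 33 MSS (congestion avoidance, +1)

33


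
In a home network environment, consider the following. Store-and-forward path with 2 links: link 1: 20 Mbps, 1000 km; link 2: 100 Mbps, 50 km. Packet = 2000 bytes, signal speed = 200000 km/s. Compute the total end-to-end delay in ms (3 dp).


Packet = 2000 bytes = 16000 bits. Store-and-forward: sum (t_trans + t_prop) per link.
Link 1: t_trans = 16000/(20*10^6) s = 0.8000 ms; t_prop = 1000/200000 s = 5.0000 ms; subtotal = 5.8000 ms
Link 2: t_trans = 16000/(100*10^6) s = 0.1600 ms; t_prop = 50/200000 s = 0.2500 ms; subtotal = 0.4100 ms
End-to-end = 5.8000 + 0.4100 = 6.2100 ms -> 6.210 ms (3 dp)

6.210


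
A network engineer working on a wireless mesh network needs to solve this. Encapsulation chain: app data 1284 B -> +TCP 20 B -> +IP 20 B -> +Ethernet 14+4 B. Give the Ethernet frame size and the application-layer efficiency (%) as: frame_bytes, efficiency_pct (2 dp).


TCP segment = 1284 + 20 = 1304 B
IP packet = 1304 + 20 = 1324 B
Ethernet frame = 1324 + 14 + 4 = 1342 B
Efficiency = app / frame = 1284 / 1342 = 0.956781 = 95.6781% -> 95.68% (2 dp)

1342, 95.68


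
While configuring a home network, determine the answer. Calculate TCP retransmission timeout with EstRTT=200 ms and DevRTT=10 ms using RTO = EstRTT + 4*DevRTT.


Given: EstRTT = 200 ms, DevRTT = 10 ms
Timeout = EstRTT + 4 * DevRTT
4 * DevRTT = 4 * 10 = 40
Timeout = 200 + 40 = 240 ms

240


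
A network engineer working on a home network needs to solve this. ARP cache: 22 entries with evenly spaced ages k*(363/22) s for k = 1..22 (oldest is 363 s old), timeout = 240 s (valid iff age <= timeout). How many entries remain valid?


Ages are k * 363/22 s for k = 1..22 (spacing = 16.5000 s).
Entry k is valid iff k * 363/22 <= 240 iff k <= 22 * 240 / 363 = 14.5455
n_valid = floor(14.5455) = 14
(n_stale = 22 - 14 = 8)

14


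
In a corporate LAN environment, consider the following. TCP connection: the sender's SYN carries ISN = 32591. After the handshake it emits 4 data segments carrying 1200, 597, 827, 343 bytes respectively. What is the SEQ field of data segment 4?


The SYN occupies sequence number ISN = 32591, so the first data byte is ISN + 1 = 32592.
SEQ of data segment i = (ISN + 1) + sum of payload sizes of segments 1..i-1.
Segment 1: SEQ = 32592, payload = 1200 bytes
Segment 2: SEQ = 33792, payload = 597 bytes
Segment 3: SEQ = 34389, payload = 827 bytes
Segment 4: SEQ = 35216, payload = 343 bytes
SEQ of segment 4 = 32592 + 1200 + 597 + 827 = 35216

35216


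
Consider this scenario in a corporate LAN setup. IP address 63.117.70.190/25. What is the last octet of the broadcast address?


Given: IP = 63.117.70.190, prefix = /25
Host bits = 32 - 25 = 7
Network last octet = 190 AND mask = 128
Host part size = 2^7 - 1 = 127
Broadcast last octet = 128 OR 127 = 255

255


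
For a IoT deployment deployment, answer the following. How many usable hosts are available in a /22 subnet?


Given: subnet mask /22
Host bits = 32 - 22 = 10
Total addresses = 2^10 = 1024
Usable hosts = 1024 - 2 (network + broadcast) = 1022

1022


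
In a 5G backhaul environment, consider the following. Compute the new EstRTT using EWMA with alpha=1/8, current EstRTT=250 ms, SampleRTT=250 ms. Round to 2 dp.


Given: EstRTT = 250 ms, SampleRTT = 250 ms, alpha = 1/8
New EstRTT = (1 - alpha) * EstRTT + alpha * SampleRTT
(7/8) * 250 = 218.75
(1/8) * 250 = 31.25
New EstRTT = 218.75 + 31.25 = 250 ms -> 250.00 ms (2 dp)

250.00


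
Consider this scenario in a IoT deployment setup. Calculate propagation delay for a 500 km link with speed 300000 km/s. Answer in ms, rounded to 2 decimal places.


Given: distance = 500 km, speed = 300000 km/s
Delay = distance / speed = 500 / 300000 seconds
Delay in ms = 500 * 1000 / 300000
Delay = 1.6667 ms
Rounded to 2 dp = 1.67 ms

1.67


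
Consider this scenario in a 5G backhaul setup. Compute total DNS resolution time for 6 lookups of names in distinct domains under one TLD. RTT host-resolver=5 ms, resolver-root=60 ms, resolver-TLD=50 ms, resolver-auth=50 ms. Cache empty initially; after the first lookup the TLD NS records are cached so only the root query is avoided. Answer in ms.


Lookup 1 (cold cache): local + root + TLD + auth = 5 + 60 + 50 + 50 = 165 ms
Lookups 2..6 (TLD NS cached -> skip root; new domain -> still ask TLD and auth): local + TLD + auth = 5 + 50 + 50 = 105 ms each
Remaining 5 lookups: 5 * 105 = 525 ms
Total = 165 + 525 = 690 ms

690


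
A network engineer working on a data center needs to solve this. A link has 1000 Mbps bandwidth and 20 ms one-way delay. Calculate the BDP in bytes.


Given: bandwidth = 1000 Mbps, delay = 20 ms
BDP in bits = 1000 * 10^6 * 20 / 1000
BDP in bits = 20000000
BDP in bytes = 20000000 / 8 = 2500000

2500000


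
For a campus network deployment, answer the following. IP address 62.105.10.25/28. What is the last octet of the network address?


Given: IP = 62.105.10.25, prefix = /28
Subnet mask = 255.255.255.240
Last octet of IP: 25
Last octet of mask: 240
Network last octet = 25 AND 240 = 16

16


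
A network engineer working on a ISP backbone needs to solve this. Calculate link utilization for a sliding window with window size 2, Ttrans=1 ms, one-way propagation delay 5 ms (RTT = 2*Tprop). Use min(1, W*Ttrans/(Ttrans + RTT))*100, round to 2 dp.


Given: W = 2, Ttrans = 1 ms, RTT = 10 ms (= 2 * Tprop, Tprop = 5 ms)
Cycle time = Ttrans + RTT = 1 + 10 = 11 ms (first packet sent until its ACK returns)
W * Ttrans = 2 * 1 = 2 ms of sending per cycle
W * Ttrans / (Ttrans + RTT) = 2 / 11 = 0.181818
U = min(1, 0.181818) = 0.181818
U% = 18.18%

18.18


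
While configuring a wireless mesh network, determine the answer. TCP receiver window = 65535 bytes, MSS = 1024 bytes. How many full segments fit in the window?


Given: RWND = 65535 bytes, MSS = 1024 bytes
Full segments = floor(RWND / MSS)
Full segments = floor(65535 / 1024)
Full segments = floor(63.999) = 63

63


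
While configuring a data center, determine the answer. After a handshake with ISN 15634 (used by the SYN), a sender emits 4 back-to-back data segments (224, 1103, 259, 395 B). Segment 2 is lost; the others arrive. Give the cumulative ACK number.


SYN uses sequence number 15634; first data byte = ISN + 1 = 15635.
Segment 1: SEQ = 15635, len = 224 B, covers [15635, 15858]
Segment 2: SEQ = 15859, len = 1103 B, covers [15859, 16961] [LOST]
Segment 3: SEQ = 16962, len = 259 B, covers [16962, 17220]
Segment 4: SEQ = 17221, len = 395 B, covers [17221, 17615]
In-order data received: bytes [15635, 15858] (segments 1..1).
Segment 2 missing -> gap begins at byte 15859; later segments buffered out of order.
Cumulative ACK = next expected in-order byte = 15635 + 224 = 15859

15859


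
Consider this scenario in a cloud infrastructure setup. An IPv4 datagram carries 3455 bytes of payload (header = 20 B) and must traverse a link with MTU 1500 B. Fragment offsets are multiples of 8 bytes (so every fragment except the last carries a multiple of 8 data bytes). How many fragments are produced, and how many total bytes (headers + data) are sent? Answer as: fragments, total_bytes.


Max data per non-final fragment = floor((MTU - header)/8)*8 = floor((1500 - 20)/8)*8 = floor(1480/8)*8 = 1480 B
Final fragment needs no 8-byte alignment: it can carry up to MTU - header = 1480 B
Non-final fragments needed = ceil((payload - 1480) / 1480) = ceil(1975/1480) = ceil(1.3345) = 2
Number of fragments = 2 + 1 = 3
Fragment sizes (data): 2 * 1480 B + 495 B (last, 495 <= 1480 OK)
Total bytes sent = payload + n_frags * header = 3455 + 3*20 = 3455 + 60 = 3515 B

3, 3515


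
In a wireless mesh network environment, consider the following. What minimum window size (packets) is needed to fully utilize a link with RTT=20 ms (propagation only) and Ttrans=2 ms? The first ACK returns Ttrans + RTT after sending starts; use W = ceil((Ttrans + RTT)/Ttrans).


Given: Ttrans = 2 ms, RTT = 20 ms (= 2 * Tprop, Tprop = 10 ms)
Time until first ACK returns = Ttrans + RTT = 2 + 20 = 22 ms
Need W * Ttrans >= Ttrans + RTT  ->  W >= (Ttrans + RTT) / Ttrans
(Ttrans + RTT) / Ttrans = 22 / 2 = 11
W_min = ceil(11) = 11

11


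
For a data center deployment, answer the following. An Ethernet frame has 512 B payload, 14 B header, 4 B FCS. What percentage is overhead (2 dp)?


Given: payload = 512 B, header = 14 B, trailer = 4 B
Overhead bytes = header + trailer = 14 + 4 = 18
Total frame = payload + overhead = 512 + 18 = 530
Overhead % = 18 / 530 * 100 = 3.3962% -> 3.40% (2 dp)

3.40


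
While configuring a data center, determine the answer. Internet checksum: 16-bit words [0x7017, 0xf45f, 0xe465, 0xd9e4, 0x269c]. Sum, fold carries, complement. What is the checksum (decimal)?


Given words: [0x7017, 0xf45f, 0xe465, 0xd9e4, 0x269c]
Step 1: Sum all words
Raw sum = 28695 + 62559 + 58469 + 55780 + 9884 = 215387
Step 2: Fold carry: (18779 + 3) = 18782
One's complement = ~18782 & 0xFFFF = 46753

46753


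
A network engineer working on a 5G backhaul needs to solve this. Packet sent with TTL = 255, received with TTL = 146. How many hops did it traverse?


Given: initial TTL = 255, received TTL = 146
Hops = initial TTL - received TTL
Hops = 255 - 146 = 109

109


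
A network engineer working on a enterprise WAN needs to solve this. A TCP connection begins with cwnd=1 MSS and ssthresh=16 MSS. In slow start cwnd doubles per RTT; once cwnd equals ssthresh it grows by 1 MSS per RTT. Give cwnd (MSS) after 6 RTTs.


RTT 0: cwnd = 1 MSS (initial)
RTT 1: cwnd = 2 MSS (slow start, doubled)
RTT 2: cwnd = 4 MSS (slow start, doubled)
RTT 3: cwnd = 8 MSS (slow start, doubled)
RTT 4: cwnd = 16 MSS (slow start, doubled)
RTT 5: cwnd = 17 MSS (congestion avoidance, +1)
RTT 6: cwnd = 18 MSS (congestion avoidance, +1)

18


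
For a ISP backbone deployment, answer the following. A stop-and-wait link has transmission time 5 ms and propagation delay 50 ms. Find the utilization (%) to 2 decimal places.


Given: Ttrans = 5 ms, Tprop = 50 ms
RTT = 2 * Tprop = 2 * 50 = 100 ms
U = Ttrans / (Ttrans + RTT)
U = 5 / (5 + 100)
U = 5 / 105 = 0.047619
U% = 4.76%

4.76


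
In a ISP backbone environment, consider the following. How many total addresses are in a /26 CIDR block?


Given: CIDR prefix /26
Host bits = 32 - 26 = 6
Total addresses = 2^6 = 64

64


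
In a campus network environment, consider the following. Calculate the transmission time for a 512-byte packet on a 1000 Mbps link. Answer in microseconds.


Given: packet = 512 bytes, bandwidth = 1000 Mbps
Packet in bits = 512 * 8 = 4096 bits
Bandwidth = 1000 * 10^6 = 1000000000 bps
Time = 4096 / 1000000000 seconds
Time in us = 4096 * 10^6 / 1000000000 = 4.096

4.096


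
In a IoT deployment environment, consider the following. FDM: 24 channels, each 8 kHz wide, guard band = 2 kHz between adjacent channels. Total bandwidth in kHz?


Given: 24 channels, 8 kHz each, guard = 2 kHz
Channel bandwidth = 24 * 8 = 192 kHz
Guard bands = 23 gaps * 2 kHz = 46 kHz
Total = 192 + 46 = 238 kHz

238


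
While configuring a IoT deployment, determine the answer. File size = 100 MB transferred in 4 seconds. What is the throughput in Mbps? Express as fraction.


Given: file = 100 MB, time = 4 s
File in Mb = 100 * 8 = 800 Mb
Throughput = 800 / 4 Mbps
Throughput = 200 Mbps

200


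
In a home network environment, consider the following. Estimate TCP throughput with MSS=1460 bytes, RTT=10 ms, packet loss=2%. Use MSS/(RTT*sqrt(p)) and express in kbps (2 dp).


Given: MSS = 1460 bytes, RTT = 10 ms, loss = 2%
RTT in seconds = 10 / 1000 = 0.01
Loss rate = 2% = 0.02
sqrt(loss) = sqrt(0.02) = 0.141421356237
Throughput (bytes/s) = 1460 / (0.01 * 0.141421356237) = 1032375.9005
Throughput (kbps) = 1032375.9005 * 8 / 1000 = 8259.007204 -> 8259.01 kbps (2 dp)

8259.01


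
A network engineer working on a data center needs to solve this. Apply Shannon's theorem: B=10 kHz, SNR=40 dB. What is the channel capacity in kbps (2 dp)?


Given: B = 10 kHz, SNR = 40 dB
SNR linear = 10^(40/10) = 10000
1 + SNR = 10001
log2(10001) = 13.2878566418
C = 10 * 1000 * 13.2878566418 = 132878.5664 bps
C = 132.878566 kbps -> 132.88 kbps (2 dp)

132.88


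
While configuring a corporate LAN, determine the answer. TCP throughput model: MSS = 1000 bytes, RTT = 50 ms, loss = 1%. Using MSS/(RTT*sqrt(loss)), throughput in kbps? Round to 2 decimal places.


Given: MSS = 1000 bytes, RTT = 50 ms, loss = 1%
RTT in seconds = 50 / 1000 = 0.05
Loss rate = 1% = 0.01
sqrt(loss) = sqrt(0.01) = 0.1
Throughput (bytes/s) = 1000 / (0.05 * 0.1) = 200000.0000
Throughput (kbps) = 200000.0000 * 8 / 1000 = 1600.000000 -> 1600.00 kbps (2 dp)

1600.00


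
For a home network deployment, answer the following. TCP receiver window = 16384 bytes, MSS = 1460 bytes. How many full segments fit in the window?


Given: RWND = 16384 bytes, MSS = 1460 bytes
Full segments = floor(RWND / MSS)
Full segments = floor(16384 / 1460)
Full segments = floor(11.2219) = 11

11


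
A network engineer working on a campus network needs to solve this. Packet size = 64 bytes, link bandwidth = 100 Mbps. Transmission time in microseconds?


Given: packet = 64 bytes, bandwidth = 100 Mbps
Packet in bits = 64 * 8 = 512 bits
Bandwidth = 100 * 10^6 = 100000000 bps
Time = 512 / 100000000 seconds
Time in us = 512 * 10^6 / 100000000 = 5.12

5.12


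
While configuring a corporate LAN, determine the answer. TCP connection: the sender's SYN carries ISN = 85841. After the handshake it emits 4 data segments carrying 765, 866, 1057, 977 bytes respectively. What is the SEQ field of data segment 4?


The SYN occupies sequence number ISN = 85841, so the first data byte is ISN + 1 = 85842.
SEQ of data segment i = (ISN + 1) + sum of payload sizes of segments 1..i-1.
Segment 1: SEQ = 85842, payload = 765 bytes
Segment 2: SEQ = 86607, payload = 866 bytes
Segment 3: SEQ = 87473, payload = 1057 bytes
Segment 4: SEQ = 88530, payload = 977 bytes
SEQ of segment 4 = 85842 + 765 + 866 + 1057 = 88530

88530


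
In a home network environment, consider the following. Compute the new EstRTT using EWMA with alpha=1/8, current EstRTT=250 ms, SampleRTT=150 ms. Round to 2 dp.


Given: EstRTT = 250 ms, SampleRTT = 150 ms, alpha = 1/8
New EstRTT = (1 - alpha) * EstRTT + alpha * SampleRTT
(7/8) * 250 = 218.75
(1/8) * 150 = 18.75
New EstRTT = 218.75 + 18.75 = 237.5 ms -> 237.50 ms (2 dp)

237.50


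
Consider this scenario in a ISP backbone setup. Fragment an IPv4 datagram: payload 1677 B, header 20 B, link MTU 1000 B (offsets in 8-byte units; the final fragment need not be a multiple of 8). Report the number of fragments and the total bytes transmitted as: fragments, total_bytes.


Max data per non-final fragment = floor((MTU - header)/8)*8 = floor((1000 - 20)/8)*8 = floor(980/8)*8 = 976 B
Final fragment needs no 8-byte alignment: it can carry up to MTU - header = 980 B
Non-final fragments needed = ceil((payload - 980) / 976) = ceil(697/976) = ceil(0.7141) = 1
Number of fragments = 1 + 1 = 2
Fragment sizes (data): 1 * 976 B + 701 B (last, 701 <= 980 OK)
Total bytes sent = payload + n_frags * header = 1677 + 2*20 = 1677 + 40 = 1717 B

2, 1717


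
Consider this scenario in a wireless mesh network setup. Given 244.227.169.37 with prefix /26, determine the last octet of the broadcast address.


Given: IP = 244.227.169.37, prefix = /26
Host bits = 32 - 26 = 6
Network last octet = 37 AND mask = 0
Host part size = 2^6 - 1 = 63
Broadcast last octet = 0 OR 63 = 63

63


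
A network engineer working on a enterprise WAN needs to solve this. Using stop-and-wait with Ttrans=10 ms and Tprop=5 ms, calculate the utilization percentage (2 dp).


Given: Ttrans = 10 ms, Tprop = 5 ms
RTT = 2 * Tprop = 2 * 5 = 10 ms
U = Ttrans / (Ttrans + RTT)
U = 10 / (10 + 10)
U = 10 / 20 = 0.5
U% = 50.00%

50.00


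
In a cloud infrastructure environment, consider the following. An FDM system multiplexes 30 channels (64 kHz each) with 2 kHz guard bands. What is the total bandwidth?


Given: 30 channels, 64 kHz each, guard = 2 kHz
Channel bandwidth = 30 * 64 = 1920 kHz
Guard bands = 29 gaps * 2 kHz = 58 kHz
Total = 1920 + 58 = 1978 kHz

1978


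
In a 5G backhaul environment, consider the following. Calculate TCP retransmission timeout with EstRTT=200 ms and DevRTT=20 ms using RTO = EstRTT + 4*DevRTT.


Given: EstRTT = 200 ms, DevRTT = 20 ms
Timeout = EstRTT + 4 * DevRTT
4 * DevRTT = 4 * 20 = 80
Timeout = 200 + 80 = 280 ms

280


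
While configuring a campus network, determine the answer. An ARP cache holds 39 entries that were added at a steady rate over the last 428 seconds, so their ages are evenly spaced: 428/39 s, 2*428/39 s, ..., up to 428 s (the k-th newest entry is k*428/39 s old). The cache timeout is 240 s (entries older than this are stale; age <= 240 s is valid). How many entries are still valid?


Ages are k * 428/39 s for k = 1..39 (spacing = 10.9744 s).
Entry k is valid iff k * 428/39 <= 240 iff k <= 39 * 240 / 428 = 21.8692
n_valid = floor(21.8692) = 21
(n_stale = 39 - 21 = 18)

21


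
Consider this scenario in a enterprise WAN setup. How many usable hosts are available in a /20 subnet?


Given: subnet mask /20
Host bits = 32 - 20 = 12
Total addresses = 2^12 = 4096
Usable hosts = 4096 - 2 (network + broadcast) = 4094

4094


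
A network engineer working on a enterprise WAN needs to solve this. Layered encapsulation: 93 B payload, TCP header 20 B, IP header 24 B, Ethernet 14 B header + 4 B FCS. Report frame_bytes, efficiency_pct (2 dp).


TCP segment = 93 + 20 = 113 B
IP packet = 113 + 24 = 137 B
Ethernet frame = 137 + 14 + 4 = 155 B
Efficiency = app / frame = 93 / 155 = 0.600000 = 60.0000% -> 60.00% (2 dp)

155, 60.00


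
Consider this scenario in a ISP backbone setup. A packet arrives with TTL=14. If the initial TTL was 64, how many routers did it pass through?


Given: initial TTL = 64, received TTL = 14
Hops = initial TTL - received TTL
Hops = 64 - 14 = 50

50


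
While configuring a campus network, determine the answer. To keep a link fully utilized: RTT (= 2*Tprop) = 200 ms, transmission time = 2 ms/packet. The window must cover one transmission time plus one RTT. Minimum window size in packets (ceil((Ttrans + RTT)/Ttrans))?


Given: Ttrans = 2 ms, RTT = 200 ms (= 2 * Tprop, Tprop = 100 ms)
Time until first ACK returns = Ttrans + RTT = 2 + 200 = 202 ms
Need W * Ttrans >= Ttrans + RTT  ->  W >= (Ttrans + RTT) / Ttrans
(Ttrans + RTT) / Ttrans = 202 / 2 = 101
W_min = ceil(101) = 101

101


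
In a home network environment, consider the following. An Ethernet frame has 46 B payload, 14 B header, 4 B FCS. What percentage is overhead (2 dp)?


Given: payload = 46 B, header = 14 B, trailer = 4 B
Overhead bytes = header + trailer = 14 + 4 = 18
Total frame = payload + overhead = 46 + 18 = 64
Overhead % = 18 / 64 * 100 = 28.1250% -> 28.13% (2 dp)

28.13


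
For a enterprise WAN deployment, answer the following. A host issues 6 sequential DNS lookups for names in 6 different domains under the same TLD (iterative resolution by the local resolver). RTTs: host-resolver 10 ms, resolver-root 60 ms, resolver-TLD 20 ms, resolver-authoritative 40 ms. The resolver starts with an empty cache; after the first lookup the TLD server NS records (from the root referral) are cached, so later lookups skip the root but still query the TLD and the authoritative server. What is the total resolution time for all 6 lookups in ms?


Lookup 1 (cold cache): local + root + TLD + auth = 10 + 60 + 20 + 40 = 130 ms
Lookups 2..6 (TLD NS cached -> skip root; new domain -> still ask TLD and auth): local + TLD + auth = 10 + 20 + 40 = 70 ms each
Remaining 5 lookups: 5 * 70 = 350 ms
Total = 130 + 350 = 480 ms

480


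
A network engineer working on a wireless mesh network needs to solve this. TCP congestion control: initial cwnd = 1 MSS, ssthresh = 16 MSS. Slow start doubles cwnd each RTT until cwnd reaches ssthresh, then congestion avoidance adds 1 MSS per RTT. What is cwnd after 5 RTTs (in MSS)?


RTT 0: cwnd = 1 MSS (initial)
RTT 1: cwnd = 2 MSS (slow start, doubled)
RTT 2: cwnd = 4 MSS (slow start, doubled)
RTT 3: cwnd = 8 MSS (slow start, doubled)
RTT 4: cwnd = 16 MSS (slow start, doubled)
RTT 5: cwnd = 17 MSS (congestion avoidance, +1)

17


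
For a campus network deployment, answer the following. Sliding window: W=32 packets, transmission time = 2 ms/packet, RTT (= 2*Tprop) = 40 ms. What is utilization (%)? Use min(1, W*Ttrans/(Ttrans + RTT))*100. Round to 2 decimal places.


Given: W = 32, Ttrans = 2 ms, RTT = 40 ms (= 2 * Tprop, Tprop = 20 ms)
Cycle time = Ttrans + RTT = 2 + 40 = 42 ms (first packet sent until its ACK returns)
W * Ttrans = 32 * 2 = 64 ms of sending per cycle
W * Ttrans / (Ttrans + RTT) = 64 / 42 = 1.523810
U = min(1, 1.523810) = 1.000000
U% = 100.00%

100.00


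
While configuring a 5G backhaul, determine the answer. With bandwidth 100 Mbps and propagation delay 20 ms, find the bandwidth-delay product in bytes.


Given: bandwidth = 100 Mbps, delay = 20 ms
BDP in bits = 100 * 10^6 * 20 / 1000
BDP in bits = 2000000
BDP in bytes = 2000000 / 8 = 250000

250000


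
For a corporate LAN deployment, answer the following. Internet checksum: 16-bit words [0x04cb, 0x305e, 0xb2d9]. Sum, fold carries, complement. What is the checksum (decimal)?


Given words: [0x04cb, 0x305e, 0xb2d9]
Step 1: Sum all words
Raw sum = 1227 + 12382 + 45785 = 59394
One's complement = ~59394 & 0xFFFF = 6141

6141


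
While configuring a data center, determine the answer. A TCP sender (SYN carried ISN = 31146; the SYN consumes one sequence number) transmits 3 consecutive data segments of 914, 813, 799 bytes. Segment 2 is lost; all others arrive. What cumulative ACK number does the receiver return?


SYN uses sequence number 31146; first data byte = ISN + 1 = 31147.
Segment 1: SEQ = 31147, len = 914 B, covers [31147, 32060]
Segment 2: SEQ = 32061, len = 813 B, covers [32061, 32873] [LOST]
Segment 3: SEQ = 32874, len = 799 B, covers [32874, 33672]
In-order data received: bytes [31147, 32060] (segments 1..1).
Segment 2 missing -> gap begins at byte 32061; later segments buffered out of order.
Cumulative ACK = next expected in-order byte = 31147 + 914 = 32061

32061


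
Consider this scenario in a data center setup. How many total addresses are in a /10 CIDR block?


Given: CIDR prefix /10
Host bits = 32 - 10 = 22
Total addresses = 2^22 = 4194304

4194304


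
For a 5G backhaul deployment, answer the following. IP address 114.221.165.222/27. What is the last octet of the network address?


Given: IP = 114.221.165.222, prefix = /27
Subnet mask = 255.255.255.224
Last octet of IP: 222
Last octet of mask: 224
Network last octet = 222 AND 224 = 192

192


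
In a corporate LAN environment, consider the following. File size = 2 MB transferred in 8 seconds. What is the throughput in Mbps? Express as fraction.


Given: file = 2 MB, time = 8 s
File in Mb = 2 * 8 = 16 Mb
Throughput = 16 / 8 Mbps
Throughput = 2 Mbps

2


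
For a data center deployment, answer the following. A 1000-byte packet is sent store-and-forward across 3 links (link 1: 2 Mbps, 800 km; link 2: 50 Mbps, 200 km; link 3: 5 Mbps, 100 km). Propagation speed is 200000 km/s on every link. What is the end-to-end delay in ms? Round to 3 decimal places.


Packet = 1000 bytes = 8000 bits. Store-and-forward: sum (t_trans + t_prop) per link.
Link 1: t_trans = 8000/(2*10^6) s = 4.0000 ms; t_prop = 800/200000 s = 4.0000 ms; subtotal = 8.0000 ms
Link 2: t_trans = 8000/(50*10^6) s = 0.1600 ms; t_prop = 200/200000 s = 1.0000 ms; subtotal = 1.1600 ms
Link 3: t_trans = 8000/(5*10^6) s = 1.6000 ms; t_prop = 100/200000 s = 0.5000 ms; subtotal = 2.1000 ms
End-to-end = 8.0000 + 1.1600 + 2.1000 = 11.2600 ms -> 11.260 ms (3 dp)

11.260


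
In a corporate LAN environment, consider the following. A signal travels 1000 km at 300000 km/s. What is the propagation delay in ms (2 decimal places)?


Given: distance = 1000 km, speed = 300000 km/s
Delay = distance / speed = 1000 / 300000 seconds
Delay in ms = 1000 * 1000 / 300000
Delay = 3.3333 ms
Rounded to 2 dp = 3.33 ms

3.33


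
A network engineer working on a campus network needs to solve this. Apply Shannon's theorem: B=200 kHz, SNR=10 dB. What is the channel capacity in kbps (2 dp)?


Given: B = 200 kHz, SNR = 10 dB
SNR linear = 10^(10/10) = 10
1 + SNR = 11
log2(11) = 3.4594316186
C = 200 * 1000 * 3.4594316186 = 691886.3237 bps
C = 691.886324 kbps -> 691.89 kbps (2 dp)

691.89


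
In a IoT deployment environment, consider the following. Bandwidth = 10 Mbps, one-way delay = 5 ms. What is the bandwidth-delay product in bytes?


Given: bandwidth = 10 Mbps, delay = 5 ms
BDP in bits = 10 * 10^6 * 5 / 1000
BDP in bits = 50000
BDP in bytes = 50000 / 8 = 6250

6250


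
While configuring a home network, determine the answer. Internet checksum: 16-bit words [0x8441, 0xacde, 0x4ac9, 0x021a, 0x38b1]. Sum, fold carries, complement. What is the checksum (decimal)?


Given words: [0x8441, 0xacde, 0x4ac9, 0x021a, 0x38b1]
Step 1: Sum all words
Raw sum = 33857 + 44254 + 19145 + 538 + 14513 = 112307
Step 2: Fold carry: (46771 + 1) = 46772
One's complement = ~46772 & 0xFFFF = 18763

18763


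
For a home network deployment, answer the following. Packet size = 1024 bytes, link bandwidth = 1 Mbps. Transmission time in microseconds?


Given: packet = 1024 bytes, bandwidth = 1 Mbps
Packet in bits = 1024 * 8 = 8192 bits
Bandwidth = 1 * 10^6 = 1000000 bps
Time = 8192 / 1000000 seconds
Time in us = 8192 * 10^6 / 1000000 = 8192

8192


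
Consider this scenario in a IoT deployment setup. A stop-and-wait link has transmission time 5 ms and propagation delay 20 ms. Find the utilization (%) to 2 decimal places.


Given: Ttrans = 5 ms, Tprop = 20 ms
RTT = 2 * Tprop = 2 * 20 = 40 ms
U = Ttrans / (Ttrans + RTT)
U = 5 / (5 + 40)
U = 5 / 45 = 0.111111
U% = 11.11%

11.11


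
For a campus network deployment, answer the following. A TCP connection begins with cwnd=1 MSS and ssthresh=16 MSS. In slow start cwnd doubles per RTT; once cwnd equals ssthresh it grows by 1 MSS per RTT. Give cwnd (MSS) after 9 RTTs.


RTT 0: cwnd = 1 MSS (initial)
RTT 1: cwnd = 2 MSS (slow start, doubled)
RTT 2: cwnd = 4 MSS (slow start, doubled)
RTT 3: cwnd = 8 MSS (slow start, doubled)
RTT 4: cwnd = 16 MSS (slow start, doubled)
RTT 5: cwnd = 17 MSS (congestion avoidance, +1)
RTT 6: cwnd = 18 MSS (congestion avoidance, +1)
RTT 7: cwnd = 19 MSS (congestion avoidance, +1)
RTT 8: cwnd = 20 MSS (congestion avoidance, +1)
RTT 9: cwnd = 21 MSS (congestion avoidance, +1)

21


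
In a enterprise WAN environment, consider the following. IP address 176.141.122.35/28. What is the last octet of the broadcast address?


Given: IP = 176.141.122.35, prefix = /28
Host bits = 32 - 28 = 4
Network last octet = 35 AND mask = 32
Host part size = 2^4 - 1 = 15
Broadcast last octet = 32 OR 15 = 47

47


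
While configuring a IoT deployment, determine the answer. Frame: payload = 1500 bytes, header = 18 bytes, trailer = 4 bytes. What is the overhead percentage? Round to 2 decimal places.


Given: payload = 1500 B, header = 18 B, trailer = 4 B
Overhead bytes = header + trailer = 18 + 4 = 22
Total frame = payload + overhead = 1500 + 22 = 1522
Overhead % = 22 / 1522 * 100 = 1.4455% -> 1.45% (2 dp)

1.45


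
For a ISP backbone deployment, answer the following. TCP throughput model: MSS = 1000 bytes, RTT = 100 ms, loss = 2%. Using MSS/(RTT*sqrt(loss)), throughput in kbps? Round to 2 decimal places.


Given: MSS = 1000 bytes, RTT = 100 ms, loss = 2%
RTT in seconds = 100 / 1000 = 0.1
Loss rate = 2% = 0.02
sqrt(loss) = sqrt(0.02) = 0.141421356237
Throughput (bytes/s) = 1000 / (0.1 * 0.141421356237) = 70710.6781
Throughput (kbps) = 70710.6781 * 8 / 1000 = 565.685425 -> 565.69 kbps (2 dp)

565.69


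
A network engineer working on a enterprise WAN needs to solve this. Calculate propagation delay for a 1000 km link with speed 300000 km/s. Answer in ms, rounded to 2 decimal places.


Given: distance = 1000 km, speed = 300000 km/s
Delay = distance / speed = 1000 / 300000 seconds
Delay in ms = 1000 * 1000 / 300000
Delay = 3.3333 ms
Rounded to 2 dp = 3.33 ms

3.33


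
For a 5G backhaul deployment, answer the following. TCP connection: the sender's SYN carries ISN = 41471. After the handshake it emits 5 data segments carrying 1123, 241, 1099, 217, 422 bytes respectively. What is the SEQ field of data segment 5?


The SYN occupies sequence number ISN = 41471, so the first data byte is ISN + 1 = 41472.
SEQ of data segment i = (ISN + 1) + sum of payload sizes of segments 1..i-1.
Segment 1: SEQ = 41472, payload = 1123 bytes
Segment 2: SEQ = 42595, payload = 241 bytes
Segment 3: SEQ = 42836, payload = 1099 bytes
Segment 4: SEQ = 43935, payload = 217 bytes
Segment 5: SEQ = 44152, payload = 422 bytes
SEQ of segment 5 = 41472 + 1123 + 241 + 1099 + 217 = 44152

44152


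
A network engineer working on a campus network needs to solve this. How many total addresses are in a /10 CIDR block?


Given: CIDR prefix /10
Host bits = 32 - 10 = 22
Total addresses = 2^22 = 4194304

4194304


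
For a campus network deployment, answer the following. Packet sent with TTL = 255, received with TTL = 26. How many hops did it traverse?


Given: initial TTL = 255, received TTL = 26
Hops = initial TTL - received TTL
Hops = 255 - 26 = 229

229


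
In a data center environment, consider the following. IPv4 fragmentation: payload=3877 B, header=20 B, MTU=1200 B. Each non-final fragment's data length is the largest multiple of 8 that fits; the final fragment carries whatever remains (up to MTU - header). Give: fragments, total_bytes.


Max data per non-final fragment = floor((MTU - header)/8)*8 = floor((1200 - 20)/8)*8 = floor(1180/8)*8 = 1176 B
Final fragment needs no 8-byte alignment: it can carry up to MTU - header = 1180 B
Non-final fragments needed = ceil((payload - 1180) / 1176) = ceil(2697/1176) = ceil(2.2934) = 3
Number of fragments = 3 + 1 = 4
Fragment sizes (data): 3 * 1176 B + 349 B (last, 349 <= 1180 OK)
Total bytes sent = payload + n_frags * header = 3877 + 4*20 = 3877 + 80 = 3957 B

4, 3957


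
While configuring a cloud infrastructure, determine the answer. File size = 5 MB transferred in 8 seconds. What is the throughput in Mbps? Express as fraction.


Given: file = 5 MB, time = 8 s
File in Mb = 5 * 8 = 40 Mb
Throughput = 40 / 8 Mbps
Throughput = 5 Mbps

5


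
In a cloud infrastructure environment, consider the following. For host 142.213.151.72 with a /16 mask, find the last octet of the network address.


Given: IP = 142.213.151.72, prefix = /16
Subnet mask = 255.255.0.0
Last octet of IP: 72
Last octet of mask: 0
Network last octet = 72 AND 0 = 0

0


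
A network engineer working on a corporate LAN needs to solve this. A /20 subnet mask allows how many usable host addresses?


Given: subnet mask /20
Host bits = 32 - 20 = 12
Total addresses = 2^12 = 4096
Usable hosts = 4096 - 2 (network + broadcast) = 4094

4094


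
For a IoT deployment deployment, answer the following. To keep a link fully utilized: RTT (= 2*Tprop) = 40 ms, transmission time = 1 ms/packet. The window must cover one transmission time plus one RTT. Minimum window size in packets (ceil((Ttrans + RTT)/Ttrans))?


Given: Ttrans = 1 ms, RTT = 40 ms (= 2 * Tprop, Tprop = 20 ms)
Time until first ACK returns = Ttrans + RTT = 1 + 40 = 41 ms
Need W * Ttrans >= Ttrans + RTT  ->  W >= (Ttrans + RTT) / Ttrans
(Ttrans + RTT) / Ttrans = 41 / 1 = 41
W_min = ceil(41) = 41

41


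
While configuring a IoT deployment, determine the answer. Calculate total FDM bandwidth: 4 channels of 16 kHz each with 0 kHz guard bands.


Given: 4 channels, 16 kHz each, guard = 0 kHz
Channel bandwidth = 4 * 16 = 64 kHz
Guard bands = 3 gaps * 0 kHz = 0 kHz
Total = 64 + 0 = 64 kHz

64


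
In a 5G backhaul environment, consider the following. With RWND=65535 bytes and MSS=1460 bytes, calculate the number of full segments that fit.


Given: RWND = 65535 bytes, MSS = 1460 bytes
Full segments = floor(RWND / MSS)
Full segments = floor(65535 / 1460)
Full segments = floor(44.887) = 44

44


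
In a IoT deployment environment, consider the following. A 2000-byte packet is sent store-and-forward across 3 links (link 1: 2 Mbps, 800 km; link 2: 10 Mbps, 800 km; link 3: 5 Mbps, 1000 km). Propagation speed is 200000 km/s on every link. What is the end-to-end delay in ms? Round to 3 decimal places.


Packet = 2000 bytes = 16000 bits. Store-and-forward: sum (t_trans + t_prop) per link.
Link 1: t_trans = 16000/(2*10^6) s = 8.0000 ms; t_prop = 800/200000 s = 4.0000 ms; subtotal = 12.0000 ms
Link 2: t_trans = 16000/(10*10^6) s = 1.6000 ms; t_prop = 800/200000 s = 4.0000 ms; subtotal = 5.6000 ms
Link 3: t_trans = 16000/(5*10^6) s = 3.2000 ms; t_prop = 1000/200000 s = 5.0000 ms; subtotal = 8.2000 ms
End-to-end = 12.0000 + 5.6000 + 8.2000 = 25.8000 ms -> 25.800 ms (3 dp)

25.800


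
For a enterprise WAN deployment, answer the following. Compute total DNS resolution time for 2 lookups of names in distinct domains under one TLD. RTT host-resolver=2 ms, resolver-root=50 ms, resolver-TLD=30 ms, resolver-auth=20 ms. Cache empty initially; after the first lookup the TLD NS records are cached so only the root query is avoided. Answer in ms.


Lookup 1 (cold cache): local + root + TLD + auth = 2 + 50 + 30 + 20 = 102 ms
Lookups 2..2 (TLD NS cached -> skip root; new domain -> still ask TLD and auth): local + TLD + auth = 2 + 30 + 20 = 52 ms each
Remaining 1 lookups: 1 * 52 = 52 ms
Total = 102 + 52 = 154 ms

154


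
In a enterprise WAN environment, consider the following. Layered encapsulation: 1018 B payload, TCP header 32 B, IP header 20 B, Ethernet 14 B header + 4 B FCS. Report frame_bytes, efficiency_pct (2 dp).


TCP segment = 1018 + 32 = 1050 B
IP packet = 1050 + 20 = 1070 B
Ethernet frame = 1070 + 14 + 4 = 1088 B
Efficiency = app / frame = 1018 / 1088 = 0.935662 = 93.5662% -> 93.57% (2 dp)

1088, 93.57
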